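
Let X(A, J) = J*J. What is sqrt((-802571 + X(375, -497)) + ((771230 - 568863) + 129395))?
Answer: 10*I*sqrt(2238) ≈ 473.08*I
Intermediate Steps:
X(A, J) = J**2
sqrt((-802571 + X(375, -497)) + ((771230 - 568863) + 129395)) = sqrt((-802571 + (-497)**2) + ((771230 - 568863) + 129395)) = sqrt((-802571 + 247009) + (202367 + 129395)) = sqrt(-555562 + 331762) = sqrt(-223800) = 10*I*sqrt(2238)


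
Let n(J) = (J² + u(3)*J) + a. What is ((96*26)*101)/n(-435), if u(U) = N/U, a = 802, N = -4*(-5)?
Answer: 252096/187127 ≈ 1.3472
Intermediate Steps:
N = 20
u(U) = 20/U
n(J) = 802 + J² + 20*J/3 (n(J) = (J² + (20/3)*J) + 802 = (J² + (20*(⅓))*J) + 802 = (J² + 20*J/3) + 802 = 802 + J² + 20*J/3)
((96*26)*101)/n(-435) = ((96*26)*101)/(802 + (-435)² + (20/3)*(-435)) = (2496*101)/(802 + 189225 - 2900) = 252096/187127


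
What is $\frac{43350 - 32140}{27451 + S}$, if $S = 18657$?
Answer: $\frac{5605}{23054} \approx 0.24312$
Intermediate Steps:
$\frac{43350 - 32140}{27451 + S} = \frac{43350 - 32140}{27451 + 18657} = \frac{11210}{46108} = 11210 \cdot \frac{1}{46108} = \frac{5605}{23054}$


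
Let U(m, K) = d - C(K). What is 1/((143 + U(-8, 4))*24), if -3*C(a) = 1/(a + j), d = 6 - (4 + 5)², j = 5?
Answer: 9/14696 ≈ 0.00061241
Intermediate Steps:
d = -75 (d = 6 - 1*9² = 6 - 1*81 = 6 - 81 = -75)
C(a) = -1/(3*(5 + a)) (C(a) = -1/(3*(a + 5)) = -1/(3*(5 + a)))
U(m, K) = -75 + 1/(15 + 3*K) (U(m, K) = -75 - (-1)/(15 + 3*K) = -75 + 1/(15 + 3*K))
1/((143 + U(-8, 4))*24) = 1/((143 + (-1124 - 225*4)/(3*(5 + 4)))*24) = 1/((143 + (⅓)*(-1124 - 900)/9)*24) = 1/((143 + (⅓)*(⅑)*(-2024))*24) = 1/((143 - 2024/27)*24) = 1/((1837/27)*24) = 1/(14696/9) = 9/14696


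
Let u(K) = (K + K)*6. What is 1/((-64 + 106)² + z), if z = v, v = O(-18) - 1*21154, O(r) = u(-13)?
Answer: -1/19546 ≈ -5.1161e-5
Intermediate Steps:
u(K) = 12*K (u(K) = (2*K)*6 = 12*K)
O(r) = -156 (O(r) = 12*(-13) = -156)
v = -21310 (v = -156 - 1*21154 = -156 - 21154 = -21310)
z = -21310
1/((-64 + 106)² + z) = 1/((-64 + 106)² - 21310) = 1/(42² - 21310) = 1/(1764 - 21310) = 1/(-19546) = -1/19546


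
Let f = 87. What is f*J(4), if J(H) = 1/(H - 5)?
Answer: -87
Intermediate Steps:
J(H) = 1/(-5 + H)
f*J(4) = 87/(-5 + 4) = 87/(-1) = 87*(-1) = -87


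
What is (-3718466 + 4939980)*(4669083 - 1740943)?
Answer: 3576764003960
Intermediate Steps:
(-3718466 + 4939980)*(4669083 - 1740943) = 1221514*2928140 = 3576764003960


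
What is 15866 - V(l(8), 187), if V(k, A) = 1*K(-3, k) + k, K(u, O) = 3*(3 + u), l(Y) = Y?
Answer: 15858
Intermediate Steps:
K(u, O) = 9 + 3*u
V(k, A) = k (V(k, A) = 1*(9 + 3*(-3)) + k = 1*(9 - 9) + k = 1*0 + k = 0 + k = k)
15866 - V(l(8), 187) = 15866 - 1*8 = 15866 - 8 = 15858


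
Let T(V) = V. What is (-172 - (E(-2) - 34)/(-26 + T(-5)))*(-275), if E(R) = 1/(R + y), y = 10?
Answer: 11804925/248 ≈ 47601.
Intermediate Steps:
E(R) = 1/(10 + R) (E(R) = 1/(R + 10) = 1/(10 + R))
(-172 - (E(-2) - 34)/(-26 + T(-5)))*(-275) = (-172 - (1/(10 - 2) - 34)/(-26 - 5))*(-275) = (-172 - (1/8 - 34)/(-31))*(-275) = (-172 - (⅛ - 34)*(-1)/31)*(-275) = (-172 - (-271)*(-1)/(8*31))*(-275) = (-172 - 1*271/248)*(-275) = (-172 - 271/248)*(-275) = -42927/248*(-275) = 11804925/248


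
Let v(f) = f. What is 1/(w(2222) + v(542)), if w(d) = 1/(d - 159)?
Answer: 2063/1118147 ≈ 0.0018450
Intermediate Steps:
w(d) = 1/(-159 + d)
1/(w(2222) + v(542)) = 1/(1/(-159 + 2222) + 542) = 1/(1/2063 + 542) = 1/(1118147/2063) = 2063/1118147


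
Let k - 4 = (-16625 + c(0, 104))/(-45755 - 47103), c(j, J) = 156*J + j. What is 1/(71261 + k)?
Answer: 92858/6617525771 ≈ 1.4032e-5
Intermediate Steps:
c(j, J) = j + 156*J
k = 371833/92858 (k = 4 + (-16625 + (0 + 156*104))/(-45755 - 47103) = 4 + (-16625 + (0 + 16224))/(-92858) = 4 + (-16625 + 16224)*(-1/92858) = 4 - 401*(-1/92858) = 4 + 401/92858 = 371833/92858 ≈ 4.0043)
1/(71261 + k) = 1/(71261 + 371833/92858) = 1/(6617525771/92858) = 92858/6617525771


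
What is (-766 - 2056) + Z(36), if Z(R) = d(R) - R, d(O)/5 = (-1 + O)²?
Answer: 3267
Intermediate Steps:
d(O) = 5*(-1 + O)²
Z(R) = -R + 5*(-1 + R)² (Z(R) = 5*(-1 + R)² - R = -R + 5*(-1 + R)²)
(-766 - 2056) + Z(36) = (-766 - 2056) + (-1*36 + 5*(-1 + 36)²) = -2822 + (-36 + 5*35²) = -2822 + (-36 + 5*1225) = -2822 + (-36 + 6125) = -2822 + 6089 = 3267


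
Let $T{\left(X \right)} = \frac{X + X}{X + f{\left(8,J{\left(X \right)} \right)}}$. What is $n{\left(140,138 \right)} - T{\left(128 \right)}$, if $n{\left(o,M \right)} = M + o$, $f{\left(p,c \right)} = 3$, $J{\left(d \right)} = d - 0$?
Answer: $\frac{36162}{131} \approx 276.05$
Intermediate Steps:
$J{\left(d \right)} = d$ ($J{\left(d \right)} = d + 0 = d$)
$T{\left(X \right)} = \frac{2 X}{3 + X}$ ($T{\left(X \right)} = \frac{X + X}{X + 3} = \frac{2 X}{3 + X}$)
$n{\left(140,138 \right)} - T{\left(128 \right)} = \left(138 + 140\right) - 2 \cdot 128 \frac{1}{3 + 128} = 278 - 2 \cdot 128 \cdot \frac{1}{131} = 278 - \frac{256}{131} = \frac{36162}{131}$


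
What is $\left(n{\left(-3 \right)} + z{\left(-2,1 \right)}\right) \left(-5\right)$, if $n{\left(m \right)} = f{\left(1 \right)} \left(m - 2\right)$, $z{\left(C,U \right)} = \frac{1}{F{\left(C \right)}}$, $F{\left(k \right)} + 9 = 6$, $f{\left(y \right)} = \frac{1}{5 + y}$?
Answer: $\frac{35}{6} \approx 5.8333$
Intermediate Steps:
$F{\left(k \right)} = -3$ ($F{\left(k \right)} = -9 + 6 = -3$)
$z{\left(C,U \right)} = - \frac{1}{3}$ ($z{\left(C,U \right)} = \frac{1}{-3} = - \frac{1}{3}$)
$n{\left(m \right)} = - \frac{1}{3} + \frac{m}{6}$ ($n{\left(m \right)} = \frac{m - 2}{5 + 1} = \frac{-2 + m}{6} = - \frac{1}{3} + \frac{m}{6}$)
$\left(n{\left(-3 \right)} + z{\left(-2,1 \right)}\right) \left(-5\right) = \left(\left(- \frac{1}{3} + \frac{1}{6} \left(-3\right)\right) - \frac{1}{3}\right) \left(-5\right) = \left(\left(- \frac{1}{3} - \frac{1}{2}\right) - \frac{1}{3}\right) \left(-5\right) = \left(- \frac{5}{6} - \frac{1}{3}\right) \left(-5\right) = \left(- \frac{7}{6}\right) \left(-5\right) = \frac{35}{6}$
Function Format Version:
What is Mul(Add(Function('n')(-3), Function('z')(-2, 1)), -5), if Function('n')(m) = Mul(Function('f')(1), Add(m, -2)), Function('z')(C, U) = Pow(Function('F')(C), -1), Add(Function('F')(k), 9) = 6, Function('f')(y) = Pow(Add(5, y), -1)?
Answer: Rational(35, 6) ≈ 5.8333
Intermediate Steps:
Function('F')(k) = -3 (Function('F')(k) = Add(-9, 6) = -3)
Function('z')(C, U) = Rational(-1, 3) (Function('z')(C, U) = Pow(-3, -1) = Rational(-1, 3))
Function('n')(m) = Add(Rational(-1, 3), Mul(Rational(1, 6), m)) (Function('n')(m) = Mul(Pow(Add(5, 1), -1), Add(m, -2)) = Mul(Pow(6, -1), Add(-2, m)) = Mul(Rational(1, 6), Add(-2, m)) = Add(Rational(-1, 3), Mul(Rational(1, 6), m)))
Mul(Add(Function('n')(-3), Function('z')(-2, 1)), -5) = Mul(Add(Add(Rational(-1, 3), Mul(Rational(1, 6), -3)), Rational(-1, 3)), -5) = Mul(Add(Add(Rational(-1, 3), Rational(-1, 2)), Rational(-1, 3)), -5) = Mul(Add(Rational(-5, 6), Rational(-1, 3)), -5) = Mul(Rational(-7, 6), -5) = Rational(35, 6)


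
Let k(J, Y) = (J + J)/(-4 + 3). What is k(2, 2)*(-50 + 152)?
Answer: -408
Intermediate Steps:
k(J, Y) = -2*J (k(J, Y) = (2*J)/(-1) = (2*J)*(-1) = -2*J)
k(2, 2)*(-50 + 152) = (-2*2)*(-50 + 152) = -4*102 = -408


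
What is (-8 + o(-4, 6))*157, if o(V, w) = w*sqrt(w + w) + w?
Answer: -314 + 1884*sqrt(3) ≈ 2949.2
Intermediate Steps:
o(V, w) = w + sqrt(2)*w**(3/2) (o(V, w) = w*sqrt(2*w) + w = w*(sqrt(2)*sqrt(w)) + w = sqrt(2)*w**(3/2) + w = w + sqrt(2)*w**(3/2))
(-8 + o(-4, 6))*157 = (-8 + (6 + sqrt(2)*6**(3/2)))*157 = (-8 + (6 + sqrt(2)*(6*sqrt(6))))*157 = (-8 + (6 + 12*sqrt(3)))*157 = (-2 + 12*sqrt(3))*157 = -314 + 1884*sqrt(3)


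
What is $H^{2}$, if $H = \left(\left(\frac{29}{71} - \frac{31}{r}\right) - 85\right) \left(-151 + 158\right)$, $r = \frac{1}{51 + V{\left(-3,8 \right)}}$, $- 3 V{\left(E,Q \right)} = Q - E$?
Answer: $\frac{5354225766400}{45369} \approx 1.1802 \cdot 10^{8}$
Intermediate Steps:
$V{\left(E,Q \right)} = - \frac{Q}{3} + \frac{E}{3}$ ($V{\left(E,Q \right)} = - \frac{Q - E}{3} = - \frac{Q}{3} + \frac{E}{3}$)
$r = \frac{3}{142}$ ($r = \frac{1}{51 + \left(\left(- \frac{1}{3}\right) 8 + \frac{1}{3} \left(-3\right)\right)} = \frac{1}{51 - \frac{11}{3}} = \frac{1}{\frac{142}{3}} = \frac{3}{142} \approx 0.021127$)
$H = - \frac{2313920}{213}$ ($H = \left(\left(\frac{29}{71} - \frac{31}{\frac{3}{142}}\right) - 85\right) \left(-151 + 158\right) = \left(\left(29 \cdot \frac{1}{71} - \frac{4402}{3}\right) - 85\right) 7 = \left(\left(\frac{29}{71} - \frac{4402}{3}\right) - 85\right) 7 = \left(- \frac{312455}{213} - 85\right) 7 = \left(- \frac{330560}{213}\right) 7 = - \frac{2313920}{213} \approx -10863.0$)
$H^{2} = \left(- \frac{2313920}{213}\right)^{2} = \frac{5354225766400}{45369}$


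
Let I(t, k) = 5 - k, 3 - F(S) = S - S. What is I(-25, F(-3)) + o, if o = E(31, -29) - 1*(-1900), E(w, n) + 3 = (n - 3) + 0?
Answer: 1867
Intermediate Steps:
E(w, n) = -6 + n (E(w, n) = -3 + ((n - 3) + 0) = -3 + ((-3 + n) + 0) = -3 + (-3 + n) = -6 + n)
F(S) = 3 (F(S) = 3 - (S - S) = 3 - 1*0 = 3 + 0 = 3)
o = 1865 (o = (-6 - 29) - 1*(-1900) = -35 + 1900 = 1865)
I(-25, F(-3)) + o = (5 - 1*3) + 1865 = (5 - 3) + 1865 = 2 + 1865 = 1867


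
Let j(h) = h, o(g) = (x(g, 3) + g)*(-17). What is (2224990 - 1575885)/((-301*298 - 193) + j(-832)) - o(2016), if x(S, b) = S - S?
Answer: 3108609551/90723 ≈ 34265.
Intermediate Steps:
x(S, b) = 0
o(g) = -17*g (o(g) = (0 + g)*(-17) = g*(-17) = -17*g)
(2224990 - 1575885)/((-301*298 - 193) + j(-832)) - o(2016) = (2224990 - 1575885)/((-301*298 - 193) - 832) - (-17)*2016 = 649105/((-89698 - 193) - 832) - 1*(-34272) = 649105/(-89891 - 832) + 34272 = 649105/(-90723) + 34272 = 649105*(-1/90723) + 34272 = -649105/90723 + 34272 = 3108609551/90723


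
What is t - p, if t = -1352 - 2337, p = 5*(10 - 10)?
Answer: -3689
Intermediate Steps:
p = 0 (p = 5*0 = 0)
t = -3689
t - p = -3689 - 1*0 = -3689 + 0 = -3689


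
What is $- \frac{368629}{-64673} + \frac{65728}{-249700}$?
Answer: $\frac{21948958589}{4037212025} \approx 5.4367$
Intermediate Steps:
$- \frac{368629}{-64673} + \frac{65728}{-249700} = \left(-368629\right) \left(- \frac{1}{64673}\right) + 65728 \left(- \frac{1}{249700}\right) = \frac{368629}{64673} - \frac{16432}{62425} = \frac{21948958589}{4037212025}$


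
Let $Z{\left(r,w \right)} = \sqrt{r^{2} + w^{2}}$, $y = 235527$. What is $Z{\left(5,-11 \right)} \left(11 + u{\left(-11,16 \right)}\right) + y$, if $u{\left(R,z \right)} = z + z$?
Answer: $235527 + 43 \sqrt{146} \approx 2.3605 \cdot 10^{5}$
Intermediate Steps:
$u{\left(R,z \right)} = 2 z$
$Z{\left(5,-11 \right)} \left(11 + u{\left(-11,16 \right)}\right) + y = \sqrt{5^{2} + \left(-11\right)^{2}} \left(11 + 2 \cdot 16\right) + 235527 = \sqrt{25 + 121} \left(11 + 32\right) + 235527 = \sqrt{146} \cdot 43 + 235527 = 43 \sqrt{146} + 235527 = 235527 + 43 \sqrt{146}$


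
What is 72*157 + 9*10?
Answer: 11394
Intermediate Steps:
72*157 + 9*10 = 11304 + 90 = 11394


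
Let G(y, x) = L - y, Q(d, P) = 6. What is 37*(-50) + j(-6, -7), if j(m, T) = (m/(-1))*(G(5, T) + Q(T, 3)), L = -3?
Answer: -1862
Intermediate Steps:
G(y, x) = -3 - y
j(m, T) = 2*m (j(m, T) = (m/(-1))*((-3 - 1*5) + 6) = (m*(-1))*((-3 - 5) + 6) = (-m)*(-8 + 6) = -m*(-2) = 2*m)
37*(-50) + j(-6, -7) = 37*(-50) + 2*(-6) = -1850 - 12 = -1862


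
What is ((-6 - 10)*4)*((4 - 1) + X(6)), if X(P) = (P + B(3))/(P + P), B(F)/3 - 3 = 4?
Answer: -336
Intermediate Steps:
B(F) = 21 (B(F) = 9 + 3*4 = 9 + 12 = 21)
X(P) = (21 + P)/(2*P) (X(P) = (P + 21)/(P + P) = (21 + P)/((2*P)) = (21 + P)*(1/(2*P)) = (21 + P)/(2*P))
((-6 - 10)*4)*((4 - 1) + X(6)) = ((-6 - 10)*4)*((4 - 1) + (1/2)*(21 + 6)/6) = (-16*4)*(3 + (1/2)*(1/6)*27) = -64*(3 + 9/4) = -64*21/4 = -336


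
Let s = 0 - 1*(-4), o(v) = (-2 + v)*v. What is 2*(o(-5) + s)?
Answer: 78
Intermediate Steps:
o(v) = v*(-2 + v)
s = 4 (s = 0 + 4 = 4)
2*(o(-5) + s) = 2*(-5*(-2 - 5) + 4) = 2*(-5*(-7) + 4) = 2*(35 + 4) = 2*39 = 78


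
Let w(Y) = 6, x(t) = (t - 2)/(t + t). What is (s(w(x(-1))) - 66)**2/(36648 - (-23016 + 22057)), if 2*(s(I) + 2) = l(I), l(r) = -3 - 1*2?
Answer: 19881/150428 ≈ 0.13216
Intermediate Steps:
l(r) = -5 (l(r) = -3 - 2 = -5)
x(t) = (-2 + t)/(2*t) (x(t) = (-2 + t)/((2*t)) = (-2 + t)*(1/(2*t)) = (-2 + t)/(2*t))
s(I) = -9/2 (s(I) = -2 + (1/2)*(-5) = -2 - 5/2 = -9/2)
(s(w(x(-1))) - 66)**2/(36648 - (-23016 + 22057)) = (-9/2 - 66)**2/(36648 - (-23016 + 22057)) = (-141/2)**2/(36648 - 1*(-959)) = 19881/(4*(36648 + 959)) = (19881/4)/37607 = (19881/4)*(1/37607) = 19881/150428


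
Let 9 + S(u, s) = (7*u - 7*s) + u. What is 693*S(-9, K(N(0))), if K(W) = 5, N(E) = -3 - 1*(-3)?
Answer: -80388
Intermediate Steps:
N(E) = 0 (N(E) = -3 + 3 = 0)
S(u, s) = -9 - 7*s + 8*u (S(u, s) = -9 + ((7*u - 7*s) + u) = -9 + ((-7*s + 7*u) + u) = -9 + (-7*s + 8*u) = -9 - 7*s + 8*u)
693*S(-9, K(N(0))) = 693*(-9 - 7*5 + 8*(-9)) = 693*(-9 - 35 - 72) = 693*(-116) = -80388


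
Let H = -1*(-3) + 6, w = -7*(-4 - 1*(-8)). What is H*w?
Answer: -252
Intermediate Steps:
w = -28 (w = -7*(-4 + 8) = -7*4 = -28)
H = 9 (H = 3 + 6 = 9)
H*w = 9*(-28) = -252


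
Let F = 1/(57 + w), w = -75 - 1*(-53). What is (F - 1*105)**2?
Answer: 13498276/1225 ≈ 11019.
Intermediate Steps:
w = -22 (w = -75 + 53 = -22)
F = 1/35 (F = 1/(57 - 22) = 1/35 ≈ 0.028571)
(F - 1*105)**2 = (1/35 - 1*105)**2 = (1/35 - 105)**2 = (-3674/35)**2 = 13498276/1225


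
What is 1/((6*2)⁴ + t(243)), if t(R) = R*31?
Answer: 1/28269 ≈ 3.5374e-5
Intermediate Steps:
t(R) = 31*R
1/((6*2)⁴ + t(243)) = 1/((6*2)⁴ + 31*243) = 1/(12⁴ + 7533) = 1/(20736 + 7533) = 1/28269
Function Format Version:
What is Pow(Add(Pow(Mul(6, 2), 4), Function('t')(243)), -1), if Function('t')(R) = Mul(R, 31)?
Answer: Rational(1, 28269) ≈ 3.5374e-5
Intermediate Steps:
Function('t')(R) = Mul(31, R)
Pow(Add(Pow(Mul(6, 2), 4), Function('t')(243)), -1) = Pow(Add(Pow(Mul(6, 2), 4), Mul(31, 243)), -1) = Pow(Add(Pow(12, 4), 7533), -1) = Pow(Add(20736, 7533), -1) = Pow(28269, -1) = Rational(1, 28269)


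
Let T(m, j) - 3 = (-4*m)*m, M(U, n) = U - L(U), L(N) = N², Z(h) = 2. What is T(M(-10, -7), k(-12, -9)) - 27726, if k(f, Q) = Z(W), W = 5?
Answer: -76123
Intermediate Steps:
k(f, Q) = 2
M(U, n) = U - U²
T(m, j) = 3 - 4*m² (T(m, j) = 3 + (-4*m)*m = 3 - 4*m²)
T(M(-10, -7), k(-12, -9)) - 27726 = (3 - 4*100*(1 - 1*(-10))²) - 27726 = (3 - 4*100*(1 + 10)²) - 27726 = (3 - 4*(-10*11)²) - 27726 = (3 - 4*(-110)²) - 27726 = (3 - 4*12100) - 27726 = (3 - 48400) - 27726 = -48397 - 27726 = -76123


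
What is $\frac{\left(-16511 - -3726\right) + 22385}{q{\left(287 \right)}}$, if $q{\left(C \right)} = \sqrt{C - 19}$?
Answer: $\frac{4800 \sqrt{67}}{67} \approx 586.41$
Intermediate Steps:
$q{\left(C \right)} = \sqrt{-19 + C}$
$\frac{\left(-16511 - -3726\right) + 22385}{q{\left(287 \right)}} = \frac{\left(-16511 - -3726\right) + 22385}{\sqrt{-19 + 287}} = \frac{\left(-16511 + 3726\right) + 22385}{\sqrt{268}} = \frac{-12785 + 22385}{2 \sqrt{67}} = 9600 \frac{\sqrt{67}}{134} = \frac{4800 \sqrt{67}}{67}$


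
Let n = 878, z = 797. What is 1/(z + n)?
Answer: 1/1675 ≈ 0.00059702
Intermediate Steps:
1/(z + n) = 1/(797 + 878) = 1/1675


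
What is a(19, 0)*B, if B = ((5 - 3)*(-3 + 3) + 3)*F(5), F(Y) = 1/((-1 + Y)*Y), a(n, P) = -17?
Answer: -51/20 ≈ -2.5500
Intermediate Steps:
F(Y) = 1/(Y*(-1 + Y))
B = 3/20 (B = ((5 - 3)*(-3 + 3) + 3)*(1/(5*(-1 + 5))) = (2*0 + 3)*((1/5)/4) = (0 + 3)*((1/5)*(1/4)) = 3*(1/20) = 3/20 ≈ 0.15000)
a(19, 0)*B = -17*3/20 = -51/20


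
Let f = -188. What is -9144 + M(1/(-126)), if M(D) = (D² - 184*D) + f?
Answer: -148131647/15876 ≈ -9330.5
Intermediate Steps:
M(D) = -188 + D² - 184*D (M(D) = (D² - 184*D) - 188 = -188 + D² - 184*D)
-9144 + M(1/(-126)) = -9144 + (-188 + (1/(-126))² - 184/(-126)) = -9144 + (-188 + (-1/126)² - 184*(-1/126)) = -9144 + (-188 + 1/15876 + 92/63) = -9144 - 2961503/15876 = -148131647/15876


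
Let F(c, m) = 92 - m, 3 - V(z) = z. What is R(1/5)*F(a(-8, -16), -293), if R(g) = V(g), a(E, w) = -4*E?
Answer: 1078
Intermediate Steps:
V(z) = 3 - z
R(g) = 3 - g
R(1/5)*F(a(-8, -16), -293) = (3 - 1/5)*(92 - 1*(-293)) = (3 - 1*⅕)*(92 + 293) = (3 - ⅕)*385 = (14/5)*385 = 1078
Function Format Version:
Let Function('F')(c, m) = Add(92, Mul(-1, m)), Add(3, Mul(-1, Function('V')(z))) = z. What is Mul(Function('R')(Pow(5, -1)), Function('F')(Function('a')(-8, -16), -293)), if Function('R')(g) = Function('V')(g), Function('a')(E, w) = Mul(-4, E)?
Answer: 1078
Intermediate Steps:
Function('V')(z) = Add(3, Mul(-1, z))
Function('R')(g) = Add(3, Mul(-1, g))
Mul(Function('R')(Pow(5, -1)), Function('F')(Function('a')(-8, -16), -293)) = Mul(Add(3, Mul(-1, Pow(5, -1))), Add(92, Mul(-1, -293))) = Mul(Add(3, Mul(-1, Rational(1, 5))), Add(92, 293)) = Mul(Add(3, Rational(-1, 5)), 385) = Mul(Rational(14, 5), 385) = 1078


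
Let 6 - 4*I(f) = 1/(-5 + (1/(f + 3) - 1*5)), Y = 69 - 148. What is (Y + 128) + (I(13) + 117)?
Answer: 53273/318 ≈ 167.53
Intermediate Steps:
Y = -79
I(f) = 3/2 - 1/(4*(-10 + 1/(3 + f))) (I(f) = 3/2 - 1/(4*(-5 + (1/(f + 3) - 1*5))) = 3/2 - 1/(4*(-5 + (1/(3 + f) - 5))) = 3/2 - 1/(4*(-5 + (-5 + 1/(3 + f)))) = 3/2 - 1/(4*(-10 + 1/(3 + f))))
(Y + 128) + (I(13) + 117) = (-79 + 128) + ((177 + 61*13)/(4*(29 + 10*13)) + 117) = 49 + ((177 + 793)/(4*(29 + 130)) + 117) = 49 + ((¼)*970/159 + 117) = 49 + ((¼)*(1/159)*970 + 117) = 49 + (485/318 + 117) = 49 + 37691/318 = 53273/318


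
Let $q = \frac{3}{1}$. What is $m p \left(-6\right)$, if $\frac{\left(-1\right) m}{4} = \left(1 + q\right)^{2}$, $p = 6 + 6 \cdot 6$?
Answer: $16128$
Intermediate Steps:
$p = 42$ ($p = 6 + 36 = 42$)
$q = 3$ ($q = 3 \cdot 1 = 3$)
$m = -64$ ($m = - 4 \left(1 + 3\right)^{2} = - 4 \cdot 4^{2} = \left(-4\right) 16 = -64$)
$m p \left(-6\right) = \left(-64\right) 42 \left(-6\right) = \left(-2688\right) \left(-6\right) = 16128$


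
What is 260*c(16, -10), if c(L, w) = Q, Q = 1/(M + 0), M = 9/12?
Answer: 1040/3 ≈ 346.67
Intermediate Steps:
M = ¾ (M = 9*(1/12) = ¾ ≈ 0.75000)
Q = 4/3 (Q = 1/(¾ + 0) = 1/(¾) = 4/3 ≈ 1.3333)
c(L, w) = 4/3
260*c(16, -10) = 260*(4/3) = 1040/3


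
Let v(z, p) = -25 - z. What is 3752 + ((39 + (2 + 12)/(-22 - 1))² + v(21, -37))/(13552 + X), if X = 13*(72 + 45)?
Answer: 29917766339/7973617 ≈ 3752.1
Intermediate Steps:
X = 1521 (X = 13*117 = 1521)
3752 + ((39 + (2 + 12)/(-22 - 1))² + v(21, -37))/(13552 + X) = 3752 + ((39 + (2 + 12)/(-22 - 1))² + (-25 - 1*21))/(13552 + 1521) = 3752 + ((39 + 14/(-23))² + (-25 - 21))/15073 = 3752 + ((39 + 14*(-1/23))² - 46)*(1/15073) = 3752 + ((39 - 14/23)² - 46)*(1/15073) = 3752 + ((883/23)² - 46)*(1/15073) = 3752 + (779689/529 - 46)*(1/15073) = 3752 + (755355/529)*(1/15073) = 3752 + 755355/7973617 = 29917766339/7973617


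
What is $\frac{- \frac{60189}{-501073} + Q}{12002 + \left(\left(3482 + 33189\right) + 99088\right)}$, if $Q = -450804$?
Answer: $- \frac{225885652503}{74039047553} \approx -3.0509$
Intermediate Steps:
$\frac{- \frac{60189}{-501073} + Q}{12002 + \left(\left(3482 + 33189\right) + 99088\right)} = \frac{- \frac{60189}{-501073} - 450804}{12002 + \left(\left(3482 + 33189\right) + 99088\right)} = \frac{\left(-60189\right) \left(- \frac{1}{501073}\right) - 450804}{12002 + \left(36671 + 99088\right)} = \frac{\frac{60189}{501073} - 450804}{12002 + 135759} = - \frac{225885652503}{501073 \cdot 147761} = \left(- \frac{225885652503}{501073}\right) \frac{1}{147761} = - \frac{225885652503}{74039047553}$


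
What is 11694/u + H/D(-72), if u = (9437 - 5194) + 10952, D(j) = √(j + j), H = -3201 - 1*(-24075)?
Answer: 3898/5065 - 3479*I/2 ≈ 0.7696 - 1739.5*I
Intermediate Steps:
H = 20874 (H = -3201 + 24075 = 20874)
D(j) = √2*√j (D(j) = √(2*j) = √2*√j)
u = 15195 (u = 4243 + 10952 = 15195)
11694/u + H/D(-72) = 11694/15195 + 20874/((√2*√(-72))) = 11694*(1/15195) + 20874/((√2*(6*I*√2))) = 3898/5065 + 20874/((12*I)) = 3898/5065 + 20874*(-I/12) = 3898/5065 - 3479*I/2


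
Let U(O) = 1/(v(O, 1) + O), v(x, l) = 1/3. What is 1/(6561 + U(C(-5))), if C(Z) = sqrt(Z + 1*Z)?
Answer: (-I + 3*sqrt(10))/(3*(-2188*I + 6561*sqrt(10))) ≈ 0.00015242 + 7.2653e-9*I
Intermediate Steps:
C(Z) = sqrt(2)*sqrt(Z) (C(Z) = sqrt(Z + Z) = sqrt(2*Z) = sqrt(2)*sqrt(Z))
v(x, l) = 1/3 (v(x, l) = 1*(1/3) = 1/3)
U(O) = 1/(1/3 + O)
1/(6561 + U(C(-5))) = 1/(6561 + 3/(1 + 3*(sqrt(2)*sqrt(-5)))) = 1/(6561 + 3/(1 + 3*(sqrt(2)*(I*sqrt(5))))) = 1/(6561 + 3/(1 + 3*(I*sqrt(10)))) = 1/(6561 + 3/(1 + 3*I*sqrt(10)))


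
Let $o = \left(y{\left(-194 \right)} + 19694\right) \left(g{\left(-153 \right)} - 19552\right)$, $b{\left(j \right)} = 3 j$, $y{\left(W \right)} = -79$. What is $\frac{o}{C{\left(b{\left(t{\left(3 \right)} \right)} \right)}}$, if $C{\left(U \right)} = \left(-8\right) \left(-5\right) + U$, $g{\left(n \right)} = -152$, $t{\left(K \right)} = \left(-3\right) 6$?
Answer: $\frac{193246980}{7} \approx 2.7607 \cdot 10^{7}$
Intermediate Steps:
$t{\left(K \right)} = -18$
$C{\left(U \right)} = 40 + U$
$o = -386493960$ ($o = \left(-79 + 19694\right) \left(-152 - 19552\right) = 19615 \left(-19704\right) = -386493960$)
$\frac{o}{C{\left(b{\left(t{\left(3 \right)} \right)} \right)}} = - \frac{386493960}{40 + 3 \left(-18\right)} = - \frac{386493960}{40 - 54} = - \frac{386493960}{-14} = \left(-386493960\right) \left(- \frac{1}{14}\right) = \frac{193246980}{7}$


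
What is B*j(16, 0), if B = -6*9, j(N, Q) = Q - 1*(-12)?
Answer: -648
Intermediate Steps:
j(N, Q) = 12 + Q (j(N, Q) = Q + 12 = 12 + Q)
B = -54
B*j(16, 0) = -54*(12 + 0) = -54*12 = -648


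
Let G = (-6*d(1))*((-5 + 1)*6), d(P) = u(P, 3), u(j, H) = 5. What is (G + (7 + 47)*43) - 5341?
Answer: -2299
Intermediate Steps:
d(P) = 5
G = 720 (G = (-6*5)*((-5 + 1)*6) = -(-120)*6 = -30*(-24) = 720)
(G + (7 + 47)*43) - 5341 = (720 + (7 + 47)*43) - 5341 = (720 + 54*43) - 5341 = (720 + 2322) - 5341 = 3042 - 5341 = -2299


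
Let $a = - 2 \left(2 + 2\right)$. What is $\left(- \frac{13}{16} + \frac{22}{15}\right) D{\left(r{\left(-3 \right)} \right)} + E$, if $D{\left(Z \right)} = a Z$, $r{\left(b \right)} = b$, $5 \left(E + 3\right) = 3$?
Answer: $\frac{133}{10} \approx 13.3$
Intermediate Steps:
$E = - \frac{12}{5}$ ($E = -3 + \frac{1}{5} \cdot 3 = -3 + \frac{3}{5} = - \frac{12}{5} \approx -2.4$)
$a = -8$ ($a = \left(-2\right) 4 = -8$)
$D{\left(Z \right)} = - 8 Z$
$\left(- \frac{13}{16} + \frac{22}{15}\right) D{\left(r{\left(-3 \right)} \right)} + E = \left(- \frac{13}{16} + \frac{22}{15}\right) \left(\left(-8\right) \left(-3\right)\right) - \frac{12}{5} = \left(\left(-13\right) \frac{1}{16} + 22 \cdot \frac{1}{15}\right) 24 - \frac{12}{5} = \left(- \frac{13}{16} + \frac{22}{15}\right) 24 - \frac{12}{5} = \frac{157}{240} \cdot 24 - \frac{12}{5} = \frac{157}{10} - \frac{12}{5} = \frac{133}{10}$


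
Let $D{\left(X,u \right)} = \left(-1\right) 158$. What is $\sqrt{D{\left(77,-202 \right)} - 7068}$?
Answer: $i \sqrt{7226} \approx 85.006 i$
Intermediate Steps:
$D{\left(X,u \right)} = -158$
$\sqrt{D{\left(77,-202 \right)} - 7068} = \sqrt{-158 - 7068} = \sqrt{-7226} = i \sqrt{7226}$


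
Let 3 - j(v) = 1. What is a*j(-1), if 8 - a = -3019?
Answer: 6054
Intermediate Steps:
a = 3027 (a = 8 - 1*(-3019) = 8 + 3019 = 3027)
j(v) = 2 (j(v) = 3 - 1*1 = 3 - 1 = 2)
a*j(-1) = 3027*2 = 6054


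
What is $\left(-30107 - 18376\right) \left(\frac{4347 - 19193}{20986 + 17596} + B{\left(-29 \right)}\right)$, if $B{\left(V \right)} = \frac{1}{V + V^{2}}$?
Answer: $\frac{291294833355}{15664292} \approx 18596.0$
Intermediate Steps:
$\left(-30107 - 18376\right) \left(\frac{4347 - 19193}{20986 + 17596} + B{\left(-29 \right)}\right) = \left(-30107 - 18376\right) \left(\frac{4347 - 19193}{20986 + 17596} + \frac{1}{\left(-29\right) \left(1 - 29\right)}\right) = - 48483 \left(- \frac{14846}{38582} - \frac{1}{29 \left(-28\right)}\right) = - 48483 \left(\left(-14846\right) \frac{1}{38582} - - \frac{1}{812}\right) = - 48483 \left(- \frac{7423}{19291} + \frac{1}{812}\right) = \left(-48483\right) \left(- \frac{6008185}{15664292}\right) = \frac{291294833355}{15664292}$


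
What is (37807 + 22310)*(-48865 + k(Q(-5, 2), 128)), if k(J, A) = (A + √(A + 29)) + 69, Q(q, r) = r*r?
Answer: -2925774156 + 60117*√157 ≈ -2.9250e+9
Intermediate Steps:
Q(q, r) = r²
k(J, A) = 69 + A + √(29 + A) (k(J, A) = (A + √(29 + A)) + 69 = 69 + A + √(29 + A))
(37807 + 22310)*(-48865 + k(Q(-5, 2), 128)) = (37807 + 22310)*(-48865 + (69 + 128 + √(29 + 128))) = 60117*(-48865 + (69 + 128 + √157)) = 60117*(-48865 + (197 + √157)) = 60117*(-48668 + √157) = -2925774156 + 60117*√157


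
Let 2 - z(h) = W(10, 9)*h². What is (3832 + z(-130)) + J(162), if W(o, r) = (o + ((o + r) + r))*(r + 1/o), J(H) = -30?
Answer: -5840216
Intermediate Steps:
W(o, r) = (r + 1/o)*(2*o + 2*r) (W(o, r) = (o + (o + 2*r))*(r + 1/o) = (2*o + 2*r)*(r + 1/o) = (r + 1/o)*(2*o + 2*r))
z(h) = 2 - 1729*h²/5 (z(h) = 2 - 2*(9 + 10*(1 + 9² + 10*9))/10*h² = 2 - 2*(⅒)*(9 + 10*(1 + 81 + 90))*h² = 2 - 2*(⅒)*(9 + 10*172)*h² = 2 - 2*(⅒)*(9 + 1720)*h² = 2 - 2*(⅒)*1729*h² = 2 - 1729*h²/5)
(3832 + z(-130)) + J(162) = (3832 + (2 - 1729/5*(-130)²)) - 30 = (3832 + (2 - 1729/5*16900)) - 30 = (3832 + (2 - 5844020)) - 30 = (3832 - 5844018) - 30 = -5840186 - 30 = -5840216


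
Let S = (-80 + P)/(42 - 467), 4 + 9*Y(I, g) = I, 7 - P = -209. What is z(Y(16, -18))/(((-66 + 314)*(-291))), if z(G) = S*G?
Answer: 4/676575 ≈ 5.9121e-6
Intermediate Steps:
P = 216 (P = 7 - 1*(-209) = 7 + 209 = 216)
Y(I, g) = -4/9 + I/9
S = -8/25 (S = (-80 + 216)/(42 - 467) = 136/(-425) = 136*(-1/425) = -8/25 ≈ -0.32000)
z(G) = -8*G/25
z(Y(16, -18))/(((-66 + 314)*(-291))) = (-8*(-4/9 + (1/9)*16)/25)/(((-66 + 314)*(-291))) = (-8*(-4/9 + 16/9)/25)/((248*(-291))) = -8/25*4/3/(-72168) = -32/75*(-1/72168) = 4/676575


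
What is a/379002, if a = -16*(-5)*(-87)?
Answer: -1160/63167 ≈ -0.018364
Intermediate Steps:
a = -6960 (a = 80*(-87) = -6960)
a/379002 = -6960/379002 = -6960*1/379002 = -1160/63167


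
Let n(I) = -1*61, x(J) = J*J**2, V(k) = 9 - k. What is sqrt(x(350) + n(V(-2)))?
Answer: sqrt(42874939) ≈ 6547.9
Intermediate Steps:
x(J) = J**3
n(I) = -61
sqrt(x(350) + n(V(-2))) = sqrt(350**3 - 61) = sqrt(42875000 - 61) = sqrt(42874939)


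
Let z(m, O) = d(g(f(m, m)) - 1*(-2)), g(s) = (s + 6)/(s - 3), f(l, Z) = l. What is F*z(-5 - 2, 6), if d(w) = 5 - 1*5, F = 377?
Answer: 0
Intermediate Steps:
g(s) = (6 + s)/(-3 + s)
d(w) = 0 (d(w) = 5 - 5 = 0)
z(m, O) = 0
F*z(-5 - 2, 6) = 377*0 = 0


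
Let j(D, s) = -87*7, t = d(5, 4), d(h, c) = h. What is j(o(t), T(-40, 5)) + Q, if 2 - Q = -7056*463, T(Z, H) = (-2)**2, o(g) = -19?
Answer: 3266321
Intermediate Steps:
t = 5
T(Z, H) = 4
j(D, s) = -609
Q = 3266930 (Q = 2 - (-7056)*463 = 2 - 1*(-3266928) = 2 + 3266928 = 3266930)
j(o(t), T(-40, 5)) + Q = -609 + 3266930 = 3266321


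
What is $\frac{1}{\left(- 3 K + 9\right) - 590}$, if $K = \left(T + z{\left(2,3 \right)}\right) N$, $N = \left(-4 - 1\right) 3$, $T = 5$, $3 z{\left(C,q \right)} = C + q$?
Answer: $- \frac{1}{281} \approx -0.0035587$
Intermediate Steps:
$z{\left(C,q \right)} = \frac{C}{3} + \frac{q}{3}$ ($z{\left(C,q \right)} = \frac{C + q}{3} = \frac{C}{3} + \frac{q}{3}$)
$N = -15$ ($N = \left(-5\right) 3 = -15$)
$K = -100$ ($K = \left(5 + \left(\frac{1}{3} \cdot 2 + \frac{1}{3} \cdot 3\right)\right) \left(-15\right) = \left(5 + \left(\frac{2}{3} + 1\right)\right) \left(-15\right) = \left(5 + \frac{5}{3}\right) \left(-15\right) = \frac{20}{3} \left(-15\right) = -100$)
$\frac{1}{\left(- 3 K + 9\right) - 590} = \frac{1}{\left(\left(-3\right) \left(-100\right) + 9\right) - 590} = \frac{1}{\left(300 + 9\right) - 590} = \frac{1}{309 - 590} = \frac{1}{-281} = - \frac{1}{281}$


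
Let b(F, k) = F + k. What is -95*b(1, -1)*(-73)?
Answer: 0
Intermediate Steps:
-95*b(1, -1)*(-73) = -95*(1 - 1)*(-73) = -95*0*(-73) = 0*(-73) = 0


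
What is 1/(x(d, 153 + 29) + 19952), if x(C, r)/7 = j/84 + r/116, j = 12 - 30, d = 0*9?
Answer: 29/578883 ≈ 5.0096e-5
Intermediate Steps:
d = 0
j = -18
x(C, r) = -3/2 + 7*r/116 (x(C, r) = 7*(-18/84 + r/116) = 7*(-18*1/84 + r*(1/116)) = 7*(-3/14 + r/116) = -3/2 + 7*r/116)
1/(x(d, 153 + 29) + 19952) = 1/((-3/2 + 7*(153 + 29)/116) + 19952) = 1/((-3/2 + (7/116)*182) + 19952) = 1/((-3/2 + 637/58) + 19952) = 1/(275/29 + 19952) = 1/(578883/29) = 29/578883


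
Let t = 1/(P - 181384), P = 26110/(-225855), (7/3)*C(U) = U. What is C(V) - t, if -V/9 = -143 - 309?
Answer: 14284436647563/8193301886 ≈ 1743.4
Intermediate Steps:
V = 4068 (V = -9*(-143 - 309) = -9*(-452) = 4068)
C(U) = 3*U/7
P = -746/6453 (P = 26110*(-1/225855) = -746/6453 ≈ -0.11561)
t = -6453/1170471698 (t = 1/(-746/6453 - 181384) = 1/(-1170471698/6453) = -6453/1170471698 ≈ -5.5132e-6)
C(V) - t = (3/7)*4068 - 1*(-6453/1170471698) = 12204/7 + 6453/1170471698 = 14284436647563/8193301886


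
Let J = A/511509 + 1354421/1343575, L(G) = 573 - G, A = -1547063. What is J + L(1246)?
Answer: -463905520885211/687250704675 ≈ -675.02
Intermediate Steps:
J = -1385796638936/687250704675 (J = -1547063/511509 + 1354421/1343575 = -1385796638936/687250704675 ≈ -2.0164)
J + L(1246) = -1385796638936/687250704675 + (573 - 1*1246) = -1385796638936/687250704675 + (573 - 1246) = -1385796638936/687250704675 - 673 = -463905520885211/687250704675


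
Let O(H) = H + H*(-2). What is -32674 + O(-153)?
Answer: -32521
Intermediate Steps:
O(H) = -H (O(H) = H - 2*H = -H)
-32674 + O(-153) = -32674 - 1*(-153) = -32674 + 153 = -32521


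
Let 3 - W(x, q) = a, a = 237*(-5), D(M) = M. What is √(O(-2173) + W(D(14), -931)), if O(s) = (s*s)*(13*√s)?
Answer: √(1188 + 61385077*I*√2173) ≈ 37825.0 + 37825.0*I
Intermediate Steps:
a = -1185
W(x, q) = 1188 (W(x, q) = 3 - 1*(-1185) = 3 + 1185 = 1188)
O(s) = 13*s^(5/2) (O(s) = s²*(13*√s) = 13*s^(5/2))
√(O(-2173) + W(D(14), -931)) = √(13*(-2173)^(5/2) + 1188) = √(13*(4721929*I*√2173) + 1188) = √(61385077*I*√2173 + 1188) = √(1188 + 61385077*I*√2173)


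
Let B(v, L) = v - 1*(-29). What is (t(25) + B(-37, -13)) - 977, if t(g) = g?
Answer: -960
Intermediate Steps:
B(v, L) = 29 + v (B(v, L) = v + 29 = 29 + v)
(t(25) + B(-37, -13)) - 977 = (25 + (29 - 37)) - 977 = (25 - 8) - 977 = 17 - 977 = -960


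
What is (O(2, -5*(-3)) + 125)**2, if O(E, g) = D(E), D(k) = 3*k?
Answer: 17161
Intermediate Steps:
O(E, g) = 3*E
(O(2, -5*(-3)) + 125)**2 = (3*2 + 125)**2 = (6 + 125)**2 = 131**2 = 17161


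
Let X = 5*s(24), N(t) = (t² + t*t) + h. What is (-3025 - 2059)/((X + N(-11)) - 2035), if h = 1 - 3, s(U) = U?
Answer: 5084/1675 ≈ 3.0352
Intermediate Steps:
h = -2
N(t) = -2 + 2*t² (N(t) = (t² + t*t) - 2 = (t² + t²) - 2 = 2*t² - 2 = -2 + 2*t²)
X = 120 (X = 5*24 = 120)
(-3025 - 2059)/((X + N(-11)) - 2035) = (-3025 - 2059)/((120 + (-2 + 2*(-11)²)) - 2035) = -5084/((120 + (-2 + 2*121)) - 2035) = -5084/((120 + (-2 + 242)) - 2035) = -5084/((120 + 240) - 2035) = -5084/(360 - 2035) = -5084/(-1675) = -5084*(-1/1675) = 5084/1675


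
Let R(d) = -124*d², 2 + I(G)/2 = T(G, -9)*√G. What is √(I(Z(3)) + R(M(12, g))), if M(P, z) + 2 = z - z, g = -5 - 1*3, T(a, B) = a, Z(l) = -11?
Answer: √(-500 - 22*I*√11) ≈ 1.6273 - 22.42*I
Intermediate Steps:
g = -8 (g = -5 - 3 = -8)
M(P, z) = -2 (M(P, z) = -2 + (z - z) = -2 + 0 = -2)
I(G) = -4 + 2*G^(3/2) (I(G) = -4 + 2*(G*√G) = -4 + 2*G^(3/2))
√(I(Z(3)) + R(M(12, g))) = √((-4 + 2*(-11)^(3/2)) - 124*(-2)²) = √((-4 + 2*(-11*I*√11)) - 124*4) = √((-4 - 22*I*√11) - 496) = √(-500 - 22*I*√11)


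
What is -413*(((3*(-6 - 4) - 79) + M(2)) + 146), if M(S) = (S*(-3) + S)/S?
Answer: -14455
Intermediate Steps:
M(S) = -2 (M(S) = (-3*S + S)/S = (-2*S)/S = -2)
-413*(((3*(-6 - 4) - 79) + M(2)) + 146) = -413*(((3*(-6 - 4) - 79) - 2) + 146) = -413*(((3*(-10) - 79) - 2) + 146) = -413*(((-30 - 79) - 2) + 146) = -413*((-109 - 2) + 146) = -413*(-111 + 146) = -413*35 = -14455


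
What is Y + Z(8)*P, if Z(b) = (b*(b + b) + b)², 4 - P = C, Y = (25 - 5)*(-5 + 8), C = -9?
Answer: 240508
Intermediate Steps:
Y = 60 (Y = 20*3 = 60)
P = 13 (P = 4 - 1*(-9) = 4 + 9 = 13)
Z(b) = (b + 2*b²)² (Z(b) = (b*(2*b) + b)² = (2*b² + b)² = (b + 2*b²)²)
Y + Z(8)*P = 60 + (8²*(1 + 2*8)²)*13 = 60 + (64*(1 + 16)²)*13 = 60 + (64*17²)*13 = 60 + (64*289)*13 = 60 + 18496*13 = 60 + 240448 = 240508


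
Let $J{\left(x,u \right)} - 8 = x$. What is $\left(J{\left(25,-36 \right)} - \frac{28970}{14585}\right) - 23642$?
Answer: $- \frac{68873247}{2917} \approx -23611.0$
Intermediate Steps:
$J{\left(x,u \right)} = 8 + x$
$\left(J{\left(25,-36 \right)} - \frac{28970}{14585}\right) - 23642 = \left(\left(8 + 25\right) - \frac{28970}{14585}\right) - 23642 = \left(33 - \frac{5794}{2917}\right) - 23642 = \frac{90467}{2917} - 23642 = - \frac{68873247}{2917}$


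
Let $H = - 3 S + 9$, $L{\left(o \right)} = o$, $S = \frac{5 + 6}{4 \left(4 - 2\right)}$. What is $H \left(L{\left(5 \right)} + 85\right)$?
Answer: $\frac{1755}{4} \approx 438.75$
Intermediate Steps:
$S = \frac{11}{8}$ ($S = \frac{11}{4 \cdot 2} = \frac{11}{8} \approx 1.375$)
$H = \frac{39}{8}$ ($H = \left(-3\right) \frac{11}{8} + 9 = - \frac{33}{8} + 9 = \frac{39}{8} \approx 4.875$)
$H \left(L{\left(5 \right)} + 85\right) = \frac{39 \left(5 + 85\right)}{8} = \frac{39}{8} \cdot 90 = \frac{1755}{4}$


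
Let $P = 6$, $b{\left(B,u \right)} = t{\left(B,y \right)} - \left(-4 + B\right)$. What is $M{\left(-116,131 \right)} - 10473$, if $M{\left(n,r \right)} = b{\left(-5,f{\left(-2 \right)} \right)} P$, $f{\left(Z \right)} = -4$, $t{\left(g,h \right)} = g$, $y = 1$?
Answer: $-10449$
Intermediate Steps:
$b{\left(B,u \right)} = 4$ ($b{\left(B,u \right)} = B - \left(-4 + B\right) = 4$)
$M{\left(n,r \right)} = 24$ ($M{\left(n,r \right)} = 4 \cdot 6 = 24$)
$M{\left(-116,131 \right)} - 10473 = 24 - 10473 = -10449$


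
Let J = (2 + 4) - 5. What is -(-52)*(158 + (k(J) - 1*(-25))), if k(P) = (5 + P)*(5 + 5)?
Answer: 12636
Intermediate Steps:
J = 1 (J = 6 - 5 = 1)
k(P) = 50 + 10*P (k(P) = (5 + P)*10 = 50 + 10*P)
-(-52)*(158 + (k(J) - 1*(-25))) = -(-52)*(158 + ((50 + 10*1) - 1*(-25))) = -(-52)*(158 + ((50 + 10) + 25)) = -(-52)*(158 + (60 + 25)) = -(-52)*(158 + 85) = -(-52)*243 = -1*(-12636) = 12636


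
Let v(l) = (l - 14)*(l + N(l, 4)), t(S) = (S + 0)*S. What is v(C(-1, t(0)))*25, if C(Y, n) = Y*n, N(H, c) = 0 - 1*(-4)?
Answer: -1400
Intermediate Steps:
t(S) = S**2 (t(S) = S*S = S**2)
N(H, c) = 4 (N(H, c) = 0 + 4 = 4)
v(l) = (-14 + l)*(4 + l) (v(l) = (l - 14)*(l + 4) = (-14 + l)*(4 + l))
v(C(-1, t(0)))*25 = (-56 + (-1*0**2)**2 - (-10)*0**2)*25 = (-56 + (-1*0)**2 - (-10)*0)*25 = (-56 + 0**2 - 10*0)*25 = (-56 + 0 + 0)*25 = -56*25 = -1400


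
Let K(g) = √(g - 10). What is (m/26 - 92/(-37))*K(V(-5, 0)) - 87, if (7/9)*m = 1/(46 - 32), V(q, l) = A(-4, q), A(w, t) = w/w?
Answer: -87 + 704247*I/94276 ≈ -87.0 + 7.4701*I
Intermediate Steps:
A(w, t) = 1
V(q, l) = 1
K(g) = √(-10 + g)
m = 9/98 (m = 9/(7*(46 - 32)) = (9/7)/14 = (9/7)*(1/14) = 9/98 ≈ 0.091837)
(m/26 - 92/(-37))*K(V(-5, 0)) - 87 = ((9/98)/26 - 92/(-37))*√(-10 + 1) - 87 = ((9/98)*(1/26) - 92*(-1/37))*√(-9) - 87 = (9/2548 + 92/37)*(3*I) - 87 = 234749*(3*I)/94276 - 87 = 704247*I/94276 - 87 = -87 + 704247*I/94276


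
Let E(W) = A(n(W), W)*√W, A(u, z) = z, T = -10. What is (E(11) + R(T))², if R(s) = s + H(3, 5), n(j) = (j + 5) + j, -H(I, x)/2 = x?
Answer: 1731 - 440*√11 ≈ 271.69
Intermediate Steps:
H(I, x) = -2*x
n(j) = 5 + 2*j (n(j) = (5 + j) + j = 5 + 2*j)
R(s) = -10 + s (R(s) = s - 2*5 = s - 10 = -10 + s)
E(W) = W^(3/2) (E(W) = W*√W = W^(3/2))
(E(11) + R(T))² = (11^(3/2) + (-10 - 10))² = (11*√11 - 20)² = (-20 + 11*√11)²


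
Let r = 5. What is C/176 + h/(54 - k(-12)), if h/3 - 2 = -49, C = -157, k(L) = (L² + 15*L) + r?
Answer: -38161/14960 ≈ -2.5509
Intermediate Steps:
k(L) = 5 + L² + 15*L (k(L) = (L² + 15*L) + 5 = 5 + L² + 15*L)
h = -141 (h = 6 + 3*(-49) = 6 - 147 = -141)
C/176 + h/(54 - k(-12)) = -157/176 - 141/(54 - (5 + (-12)² + 15*(-12))) = -157*1/176 - 141/(54 - (5 + 144 - 180)) = -157/176 - 141/(54 - 1*(-31)) = -157/176 - 141/(54 + 31) = -157/176 - 141/85 = -38161/14960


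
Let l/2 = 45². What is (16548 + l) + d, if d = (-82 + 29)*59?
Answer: 17471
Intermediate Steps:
l = 4050 (l = 2*45² = 2*2025 = 4050)
d = -3127 (d = -53*59 = -3127)
(16548 + l) + d = (16548 + 4050) - 3127 = 20598 - 3127 = 17471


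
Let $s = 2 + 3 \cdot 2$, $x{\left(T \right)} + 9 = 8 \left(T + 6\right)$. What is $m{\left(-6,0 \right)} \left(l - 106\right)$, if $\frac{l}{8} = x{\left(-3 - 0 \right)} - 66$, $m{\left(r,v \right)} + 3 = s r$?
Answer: $26214$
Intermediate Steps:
$x{\left(T \right)} = 39 + 8 T$ ($x{\left(T \right)} = -9 + 8 \left(T + 6\right) = -9 + 8 \left(6 + T\right) = -9 + \left(48 + 8 T\right) = 39 + 8 T$)
$s = 8$ ($s = 2 + 6 = 8$)
$m{\left(r,v \right)} = -3 + 8 r$
$l = -408$ ($l = 8 \left(\left(39 + 8 \left(-3 - 0\right)\right) - 66\right) = 8 \left(\left(39 + 8 \left(-3 + 0\right)\right) - 66\right) = 8 \left(\left(39 + 8 \left(-3\right)\right) - 66\right) = 8 \left(\left(39 - 24\right) - 66\right) = 8 \left(15 - 66\right) = 8 \left(-51\right) = -408$)
$m{\left(-6,0 \right)} \left(l - 106\right) = \left(-3 + 8 \left(-6\right)\right) \left(-408 - 106\right) = \left(-3 - 48\right) \left(-514\right) = \left(-51\right) \left(-514\right) = 26214$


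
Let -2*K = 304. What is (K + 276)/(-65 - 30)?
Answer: -124/95 ≈ -1.3053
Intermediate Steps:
K = -152 (K = -½*304 = -152)
(K + 276)/(-65 - 30) = (-152 + 276)/(-65 - 30) = 124/(-95) = 124*(-1/95) = -124/95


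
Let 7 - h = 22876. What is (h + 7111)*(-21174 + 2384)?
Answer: 296092820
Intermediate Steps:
h = -22869 (h = 7 - 1*22876 = 7 - 22876 = -22869)
(h + 7111)*(-21174 + 2384) = (-22869 + 7111)*(-21174 + 2384) = -15758*(-18790) = 296092820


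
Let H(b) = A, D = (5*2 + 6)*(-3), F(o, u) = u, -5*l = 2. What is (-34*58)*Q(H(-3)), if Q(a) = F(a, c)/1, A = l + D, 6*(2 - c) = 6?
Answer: -1972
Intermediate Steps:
l = -⅖ (l = -⅕*2 = -⅖ ≈ -0.40000)
c = 1 (c = 2 - ⅙*6 = 2 - 1 = 1)
D = -48 (D = (10 + 6)*(-3) = 16*(-3) = -48)
A = -242/5 (A = -⅖ - 48 = -242/5 ≈ -48.400)
H(b) = -242/5
Q(a) = 1 (Q(a) = 1/1 = 1*1 = 1)
(-34*58)*Q(H(-3)) = -34*58*1 = -1972*1 = -1972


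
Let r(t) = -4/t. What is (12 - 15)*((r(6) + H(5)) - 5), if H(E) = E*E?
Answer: -58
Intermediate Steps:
H(E) = E²
(12 - 15)*((r(6) + H(5)) - 5) = (12 - 15)*((-4/6 + 5²) - 5) = -3*((-4*⅙ + 25) - 5) = -3*((-⅔ + 25) - 5) = -3*(73/3 - 5) = -3*58/3 = -58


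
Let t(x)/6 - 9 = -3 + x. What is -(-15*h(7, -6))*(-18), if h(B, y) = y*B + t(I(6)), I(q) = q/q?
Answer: 0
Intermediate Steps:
I(q) = 1
t(x) = 36 + 6*x (t(x) = 54 + 6*(-3 + x) = 54 + (-18 + 6*x) = 36 + 6*x)
h(B, y) = 42 + B*y (h(B, y) = y*B + (36 + 6*1) = B*y + (36 + 6) = B*y + 42 = 42 + B*y)
-(-15*h(7, -6))*(-18) = -(-15*(42 + 7*(-6)))*(-18) = -(-15*(42 - 42))*(-18) = -(-15*0)*(-18) = -0*(-18) = -1*0 = 0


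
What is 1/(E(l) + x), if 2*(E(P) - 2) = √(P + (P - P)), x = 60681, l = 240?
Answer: 60683/3682426429 - 2*√15/3682426429 ≈ 1.6477e-5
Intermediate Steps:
E(P) = 2 + √P/2 (E(P) = 2 + √(P + (P - P))/2 = 2 + √(P + 0)/2 = 2 + √P/2)
1/(E(l) + x) = 1/((2 + √240/2) + 60681) = 1/((2 + (4*√15)/2) + 60681) = 1/((2 + 2*√15) + 60681) = 1/(60683 + 2*√15)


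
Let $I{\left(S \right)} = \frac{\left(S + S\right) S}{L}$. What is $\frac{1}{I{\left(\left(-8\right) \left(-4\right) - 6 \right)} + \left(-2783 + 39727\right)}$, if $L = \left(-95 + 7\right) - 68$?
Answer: $\frac{3}{110806} \approx 2.7074 \cdot 10^{-5}$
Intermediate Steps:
$L = -156$ ($L = -88 - 68 = -156$)
$I{\left(S \right)} = - \frac{S^{2}}{78}$ ($I{\left(S \right)} = \frac{\left(S + S\right) S}{-156} = 2 S S \left(- \frac{1}{156}\right) = 2 S^{2} \left(- \frac{1}{156}\right) = - \frac{S^{2}}{78}$)
$\frac{1}{I{\left(\left(-8\right) \left(-4\right) - 6 \right)} + \left(-2783 + 39727\right)} = \frac{1}{- \frac{\left(\left(-8\right) \left(-4\right) - 6\right)^{2}}{78} + \left(-2783 + 39727\right)} = \frac{1}{- \frac{\left(32 - 6\right)^{2}}{78} + 36944} = \frac{1}{- \frac{26^{2}}{78} + 36944} = \frac{1}{\left(- \frac{1}{78}\right) 676 + 36944} = \frac{1}{- \frac{26}{3} + 36944} = \frac{1}{\frac{110806}{3}} = \frac{3}{110806}$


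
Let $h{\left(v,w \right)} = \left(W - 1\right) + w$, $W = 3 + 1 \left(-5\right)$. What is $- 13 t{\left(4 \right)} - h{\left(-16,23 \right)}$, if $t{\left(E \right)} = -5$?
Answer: $45$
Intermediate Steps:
$W = -2$ ($W = 3 - 5 = -2$)
$h{\left(v,w \right)} = -3 + w$ ($h{\left(v,w \right)} = \left(-2 - 1\right) + w = -3 + w$)
$- 13 t{\left(4 \right)} - h{\left(-16,23 \right)} = \left(-13\right) \left(-5\right) - \left(-3 + 23\right) = 65 - 20 = 45$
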